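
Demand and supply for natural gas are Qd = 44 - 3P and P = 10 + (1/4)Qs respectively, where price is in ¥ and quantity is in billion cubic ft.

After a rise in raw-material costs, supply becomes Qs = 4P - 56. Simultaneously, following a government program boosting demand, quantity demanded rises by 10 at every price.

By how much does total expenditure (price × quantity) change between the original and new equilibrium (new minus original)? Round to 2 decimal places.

Before the shock: 44 - 3P = 4P - 40 ⇒ 84 = 7P ⇒ P = 12, Q = 8.
With the change applied: demand Qd = 54 - 3P, supply Qs = 4P - 56.
Setting them equal: 54 - 3P = 4P - 56 → 110 = 7P, so P = 110/7 ≈ 15.7143 and Q = 48/7 ≈ 6.8571.
Expenditure moves from 12×8 = 96 to 15.7143×6.8571 = 107.7551; change = +11.76.

+11.76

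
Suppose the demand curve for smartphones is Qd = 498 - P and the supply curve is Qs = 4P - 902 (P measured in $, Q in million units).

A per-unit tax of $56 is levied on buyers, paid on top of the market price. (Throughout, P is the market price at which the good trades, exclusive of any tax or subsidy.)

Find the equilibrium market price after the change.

268.8

Original equilibrium: 498 - P = 4P - 902 gives 1400 = 5P, so P = 280 and Q = 218.
Since buyers pay the price plus the tax, the effective demand curve becomes Qd = 442 - P.
New equilibrium: 442 - P = 4P - 902 ⇒ 1344 = 5P ⇒ P = 268.8, Q = 173.2.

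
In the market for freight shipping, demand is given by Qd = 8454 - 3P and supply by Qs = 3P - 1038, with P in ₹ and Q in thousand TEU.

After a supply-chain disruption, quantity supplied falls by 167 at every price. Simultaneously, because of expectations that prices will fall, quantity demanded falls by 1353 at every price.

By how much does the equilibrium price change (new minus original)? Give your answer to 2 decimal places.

-197.67

Before the shock: 8454 - 3P = 3P - 1038 ⇒ 9492 = 6P ⇒ P = 1582, Q = 3708.
The shock moves the curves to Qd = 7101 - 3P and Qs = 3P - 1205.
Setting them equal: 7101 - 3P = 3P - 1205 → 8306 = 6P, so P = 4153/3 ≈ 1384.3333 and Q = 2948.
ΔP = 1384.3333 − 1582 = -197.67.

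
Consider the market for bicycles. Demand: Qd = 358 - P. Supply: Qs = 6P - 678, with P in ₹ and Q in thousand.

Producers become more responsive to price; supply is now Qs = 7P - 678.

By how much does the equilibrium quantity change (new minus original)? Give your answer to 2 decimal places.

Before the shock: 358 - P = 6P - 678 ⇒ 1036 = 7P ⇒ P = 148, Q = 210.
The new curves are Qd = 358 - P (demand) and Qs = 7P - 678 (supply).
Clearing the new market: 358 - P = 7P - 678, so P = 129.5 and Q = 228.5.
ΔQ = 228.5 − 210 = +18.50.

+18.50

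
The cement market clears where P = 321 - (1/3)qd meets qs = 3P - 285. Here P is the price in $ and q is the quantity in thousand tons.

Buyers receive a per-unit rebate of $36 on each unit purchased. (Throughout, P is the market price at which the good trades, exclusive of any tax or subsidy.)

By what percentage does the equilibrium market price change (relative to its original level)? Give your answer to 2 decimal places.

Initially, 963 - 3P = 3P - 285, so 1248 = 6P and P = 208, q = 339.
Since buyers' out-of-pocket price is the market price minus the rebate, the effective demand curve becomes qd = 1071 - 3P.
Clearing the new market: 1071 - 3P = 3P - 285, so P = 226 and q = 393.
%ΔP = (226 − 208) / 208 × 100 = +8.65%.

+8.65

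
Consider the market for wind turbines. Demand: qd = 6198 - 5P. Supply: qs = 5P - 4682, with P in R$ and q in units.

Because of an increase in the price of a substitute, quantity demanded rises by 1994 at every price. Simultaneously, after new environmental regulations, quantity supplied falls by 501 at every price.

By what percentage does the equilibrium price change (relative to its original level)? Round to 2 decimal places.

Initially, 6198 - 5P = 5P - 4682, so 10880 = 10P and P = 1088, q = 758.
After the shift, demand is qd = 8192 - 5P and supply is qs = 5P - 5183.
Equate the new curves: 8192 - 5P = 5P - 5183, giving 13375 = 10P, P = 1337.5, q = 1504.5.
%ΔP = (1337.5 − 1088) / 1088 × 100 = +22.93%.

+22.93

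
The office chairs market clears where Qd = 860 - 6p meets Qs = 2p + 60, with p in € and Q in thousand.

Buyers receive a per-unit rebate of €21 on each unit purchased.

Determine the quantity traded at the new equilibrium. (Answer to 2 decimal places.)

Original equilibrium: 860 - 6p = 2p + 60 gives 800 = 8p, so p = 100 and Q = 260.
Since buyers' out-of-pocket price is the market price minus the rebate, the effective demand curve becomes Qd = 986 - 6p.
Equate the new curves: 986 - 6p = 2p + 60, giving 926 = 8p, p = 115.75, Q = 291.5.

291.50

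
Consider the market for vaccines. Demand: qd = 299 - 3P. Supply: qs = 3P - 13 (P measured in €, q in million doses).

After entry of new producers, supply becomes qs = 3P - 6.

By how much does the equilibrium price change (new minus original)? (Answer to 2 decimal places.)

-1.17

Before the shock: 299 - 3P = 3P - 13 ⇒ 312 = 6P ⇒ P = 52, q = 143.
With the change applied: demand qd = 299 - 3P, supply qs = 3P - 6.
New equilibrium: 299 - 3P = 3P - 6 ⇒ 305 = 6P ⇒ P = 305/6 ≈ 50.8333, q = 146.5.
ΔP = 50.8333 − 52 = -1.17.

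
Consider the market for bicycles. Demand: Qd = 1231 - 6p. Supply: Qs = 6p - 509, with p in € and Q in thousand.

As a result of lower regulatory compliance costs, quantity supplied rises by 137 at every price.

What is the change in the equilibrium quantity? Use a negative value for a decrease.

+68.5

Solve the original market: 1231 - 6p = 6p - 509, hence p = 145 and Q = 361.
With the change applied: demand Qd = 1231 - 6p, supply Qs = 6p - 372.
New equilibrium: 1231 - 6p = 6p - 372 ⇒ 1603 = 12p ⇒ p = 1603/12 ≈ 133.5833, Q = 429.5.
ΔQ = 429.5 − 361 = +68.5.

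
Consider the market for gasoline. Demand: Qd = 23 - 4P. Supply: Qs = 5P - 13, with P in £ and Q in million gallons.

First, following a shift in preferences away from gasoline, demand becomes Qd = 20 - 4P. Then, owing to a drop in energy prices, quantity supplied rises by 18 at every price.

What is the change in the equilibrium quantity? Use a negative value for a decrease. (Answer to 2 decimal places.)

Solve the original market: 23 - 4P = 5P - 13, hence P = 4 and Q = 7.
After the shift, demand is Qd = 20 - 4P and supply is Qs = 5P + 5.
Clearing the new market: 20 - 4P = 5P + 5, so P = 5/3 ≈ 1.6667 and Q = 40/3 ≈ 13.3333.
ΔQ = 13.3333 − 7 = +6.33.

+6.33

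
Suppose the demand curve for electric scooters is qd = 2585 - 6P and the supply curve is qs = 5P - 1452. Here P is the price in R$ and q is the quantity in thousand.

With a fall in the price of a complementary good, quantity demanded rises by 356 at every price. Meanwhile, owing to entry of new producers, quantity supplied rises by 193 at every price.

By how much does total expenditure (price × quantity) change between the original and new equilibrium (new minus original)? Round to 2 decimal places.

+107655.53

Solve the original market: 2585 - 6P = 5P - 1452, hence P = 367 and q = 383.
After the shift, demand is qd = 2941 - 6P and supply is qs = 5P - 1259.
Clearing the new market: 2941 - 6P = 5P - 1259, so P = 4200/11 ≈ 381.8182 and q = 7151/11 ≈ 650.0909.
Expenditure moves from 367×383 = 140561 to 381.8182×650.0909 = 248216.5289; change = +107655.53.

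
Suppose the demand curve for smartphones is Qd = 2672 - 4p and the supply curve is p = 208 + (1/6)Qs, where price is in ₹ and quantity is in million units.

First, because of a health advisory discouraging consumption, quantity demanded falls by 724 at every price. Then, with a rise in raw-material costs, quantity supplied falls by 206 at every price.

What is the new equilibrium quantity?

Solve the original market: 2672 - 4p = 6p - 1248, hence p = 392 and Q = 1104.
After the shift, demand is Qd = 1948 - 4p and supply is Qs = 6p - 1454.
Setting them equal: 1948 - 4p = 6p - 1454 → 3402 = 10p, so p = 340.2 and Q = 587.2.

587.2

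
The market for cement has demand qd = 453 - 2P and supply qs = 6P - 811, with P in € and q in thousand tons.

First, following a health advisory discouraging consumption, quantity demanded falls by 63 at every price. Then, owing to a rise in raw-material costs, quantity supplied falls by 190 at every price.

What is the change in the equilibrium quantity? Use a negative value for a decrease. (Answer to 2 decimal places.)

Solve the original market: 453 - 2P = 6P - 811, hence P = 158 and q = 137.
The new curves are qd = 390 - 2P (demand) and qs = 6P - 1001 (supply).
Clearing the new market: 390 - 2P = 6P - 1001, so P = 173.875 and q = 42.25.
Δq = 42.25 − 137 = -94.75.

-94.75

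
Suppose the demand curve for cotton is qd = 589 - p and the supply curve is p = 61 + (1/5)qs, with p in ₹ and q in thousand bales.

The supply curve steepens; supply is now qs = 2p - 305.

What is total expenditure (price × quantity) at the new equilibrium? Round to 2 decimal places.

86718.00

Original equilibrium: 589 - p = 5p - 305 gives 894 = 6p, so p = 149 and q = 440.
After the shift, demand is qd = 589 - p and supply is qs = 2p - 305.
Equate the new curves: 589 - p = 2p - 305, giving 894 = 3p, p = 298, q = 291.
New expenditure = 298 × 291 = 86718.00.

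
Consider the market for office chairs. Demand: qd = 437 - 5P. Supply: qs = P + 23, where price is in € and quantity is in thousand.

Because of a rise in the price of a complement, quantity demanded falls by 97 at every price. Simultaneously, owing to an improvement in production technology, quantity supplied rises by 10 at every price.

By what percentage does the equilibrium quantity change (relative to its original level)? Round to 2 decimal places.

Initially, 437 - 5P = P + 23, so 414 = 6P and P = 69, q = 92.
The new curves are qd = 340 - 5P (demand) and qs = P + 33 (supply).
New equilibrium: 340 - 5P = P + 33 ⇒ 307 = 6P ⇒ P = 307/6 ≈ 51.1667, q = 505/6 ≈ 84.1667.
%Δq = (84.1667 − 92) / 92 × 100 = -8.51%.

-8.51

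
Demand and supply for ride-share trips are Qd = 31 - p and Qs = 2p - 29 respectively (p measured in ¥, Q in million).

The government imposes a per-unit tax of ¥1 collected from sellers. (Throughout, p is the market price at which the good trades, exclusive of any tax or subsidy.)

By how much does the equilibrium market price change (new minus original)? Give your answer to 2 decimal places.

+0.67

Original equilibrium: 31 - p = 2p - 29 gives 60 = 3p, so p = 20 and Q = 11.
Since sellers keep the price net of the tax, the effective supply curve becomes Qs = 2p - 31.
New equilibrium: 31 - p = 2p - 31 ⇒ 62 = 3p ⇒ p = 62/3 ≈ 20.6667, Q = 31/3 ≈ 10.3333.
Δp = 20.6667 − 20 = +0.67.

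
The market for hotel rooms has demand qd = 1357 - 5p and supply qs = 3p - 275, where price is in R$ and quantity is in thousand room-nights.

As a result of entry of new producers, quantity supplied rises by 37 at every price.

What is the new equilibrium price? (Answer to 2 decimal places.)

199.38

Initially, 1357 - 5p = 3p - 275, so 1632 = 8p and p = 204, q = 337.
The new curves are qd = 1357 - 5p (demand) and qs = 3p - 238 (supply).
Clearing the new market: 1357 - 5p = 3p - 238, so p = 199.375 and q = 360.125.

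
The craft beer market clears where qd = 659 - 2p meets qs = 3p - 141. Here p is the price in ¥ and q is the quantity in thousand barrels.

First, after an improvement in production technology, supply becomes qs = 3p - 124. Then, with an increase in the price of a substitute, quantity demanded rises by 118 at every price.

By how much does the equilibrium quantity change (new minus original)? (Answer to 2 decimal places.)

Initially, 659 - 2p = 3p - 141, so 800 = 5p and p = 160, q = 339.
After the shift, demand is qd = 777 - 2p and supply is qs = 3p - 124.
New equilibrium: 777 - 2p = 3p - 124 ⇒ 901 = 5p ⇒ p = 180.2, q = 416.6.
Δq = 416.6 − 339 = +77.60.

+77.60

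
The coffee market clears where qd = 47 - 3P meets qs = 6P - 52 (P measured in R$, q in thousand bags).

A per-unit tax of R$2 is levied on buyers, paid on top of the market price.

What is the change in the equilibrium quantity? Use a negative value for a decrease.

-4

Before the shock: 47 - 3P = 6P - 52 ⇒ 99 = 9P ⇒ P = 11, q = 14.
Since buyers pay the price plus the tax, the effective demand curve becomes qd = 41 - 3P.
New equilibrium: 41 - 3P = 6P - 52 ⇒ 93 = 9P ⇒ P = 31/3 ≈ 10.3333, q = 10.
Δq = 10 − 14 = -4.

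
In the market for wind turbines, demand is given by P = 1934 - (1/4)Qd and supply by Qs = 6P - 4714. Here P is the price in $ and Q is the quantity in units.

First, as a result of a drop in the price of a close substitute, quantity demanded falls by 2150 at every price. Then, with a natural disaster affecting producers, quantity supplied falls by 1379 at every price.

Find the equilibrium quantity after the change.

914.4

Solve the original market: 7736 - 4P = 6P - 4714, hence P = 1245 and Q = 2756.
After the shift, demand is Qd = 5586 - 4P and supply is Qs = 6P - 6093.
Clearing the new market: 5586 - 4P = 6P - 6093, so P = 1167.9 and Q = 914.4.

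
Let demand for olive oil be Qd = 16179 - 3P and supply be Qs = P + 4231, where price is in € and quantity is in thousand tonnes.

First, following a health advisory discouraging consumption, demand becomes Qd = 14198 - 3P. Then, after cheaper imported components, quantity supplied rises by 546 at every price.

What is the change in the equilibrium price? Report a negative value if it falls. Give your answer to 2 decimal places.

Original equilibrium: 16179 - 3P = P + 4231 gives 11948 = 4P, so P = 2987 and Q = 7218.
The new curves are Qd = 14198 - 3P (demand) and Qs = P + 4777 (supply).
Clearing the new market: 14198 - 3P = P + 4777, so P = 2355.25 and Q = 7132.25.
ΔP = 2355.25 − 2987 = -631.75.

-631.75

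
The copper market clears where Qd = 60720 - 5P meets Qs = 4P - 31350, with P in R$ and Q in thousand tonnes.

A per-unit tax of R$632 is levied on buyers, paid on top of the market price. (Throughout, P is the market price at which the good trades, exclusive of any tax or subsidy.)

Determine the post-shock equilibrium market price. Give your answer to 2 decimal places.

Original equilibrium: 60720 - 5P = 4P - 31350 gives 92070 = 9P, so P = 10230 and Q = 9570.
Since buyers pay the price plus the tax, the effective demand curve becomes Qd = 57560 - 5P.
Equate the new curves: 57560 - 5P = 4P - 31350, giving 88910 = 9P, P = 88910/9 ≈ 9878.8889, Q = 73490/9 ≈ 8165.5556.

9878.89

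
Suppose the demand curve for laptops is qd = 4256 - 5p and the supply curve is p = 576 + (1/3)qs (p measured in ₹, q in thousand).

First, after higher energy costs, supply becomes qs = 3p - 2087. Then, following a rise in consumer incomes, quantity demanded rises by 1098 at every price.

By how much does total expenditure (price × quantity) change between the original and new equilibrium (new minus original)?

+268258.671875

Solve the original market: 4256 - 5p = 3p - 1728, hence p = 748 and q = 516.
After the shift, demand is qd = 5354 - 5p and supply is qs = 3p - 2087.
Clearing the new market: 5354 - 5p = 3p - 2087, so p = 930.125 and q = 703.375.
Expenditure moves from 748×516 = 385968 to 930.125×703.375 = 654226.671875; change = +268258.671875.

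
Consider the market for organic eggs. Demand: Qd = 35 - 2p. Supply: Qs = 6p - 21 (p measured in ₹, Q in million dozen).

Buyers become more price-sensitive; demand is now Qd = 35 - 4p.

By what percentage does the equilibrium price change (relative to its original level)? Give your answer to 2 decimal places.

-20.00

Initially, 35 - 2p = 6p - 21, so 56 = 8p and p = 7, Q = 21.
The new curves are Qd = 35 - 4p (demand) and Qs = 6p - 21 (supply).
New equilibrium: 35 - 4p = 6p - 21 ⇒ 56 = 10p ⇒ p = 5.6, Q = 12.6.
%Δp = (5.6 − 7) / 7 × 100 = -20.00%.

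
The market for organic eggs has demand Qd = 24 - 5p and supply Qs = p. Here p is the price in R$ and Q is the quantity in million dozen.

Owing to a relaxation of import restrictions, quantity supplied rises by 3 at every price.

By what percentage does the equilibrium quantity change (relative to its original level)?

Before the shock: 24 - 5p = p ⇒ 24 = 6p ⇒ p = 4, Q = 4.
With the change applied: demand Qd = 24 - 5p, supply Qs = p + 3.
Equate the new curves: 24 - 5p = p + 3, giving 21 = 6p, p = 3.5, Q = 6.5.
%ΔQ = (6.5 − 4) / 4 × 100 = +62.5%.

+62.5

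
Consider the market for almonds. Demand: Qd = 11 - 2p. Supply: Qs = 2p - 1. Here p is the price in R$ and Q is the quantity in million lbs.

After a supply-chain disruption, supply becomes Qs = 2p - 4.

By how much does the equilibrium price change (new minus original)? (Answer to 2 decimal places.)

+0.75

Before the shock: 11 - 2p = 2p - 1 ⇒ 12 = 4p ⇒ p = 3, Q = 5.
The shock moves the curves to Qd = 11 - 2p and Qs = 2p - 4.
Setting them equal: 11 - 2p = 2p - 4 → 15 = 4p, so p = 3.75 and Q = 3.5.
Δp = 3.75 − 3 = +0.75.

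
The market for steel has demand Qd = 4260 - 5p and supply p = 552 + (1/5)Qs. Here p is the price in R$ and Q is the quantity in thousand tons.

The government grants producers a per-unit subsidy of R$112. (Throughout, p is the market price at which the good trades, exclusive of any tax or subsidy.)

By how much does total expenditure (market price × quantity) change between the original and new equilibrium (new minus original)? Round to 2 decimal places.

Before the shock: 4260 - 5p = 5p - 2760 ⇒ 7020 = 10p ⇒ p = 702, Q = 750.
Since sellers receive the price plus the subsidy, the effective supply curve becomes Qs = 5p - 2200.
Clearing the new market: 4260 - 5p = 5p - 2200, so p = 646 and Q = 1030.
Expenditure moves from 702×750 = 526500 to 646×1030 = 665380; change = +138880.00.

+138880.00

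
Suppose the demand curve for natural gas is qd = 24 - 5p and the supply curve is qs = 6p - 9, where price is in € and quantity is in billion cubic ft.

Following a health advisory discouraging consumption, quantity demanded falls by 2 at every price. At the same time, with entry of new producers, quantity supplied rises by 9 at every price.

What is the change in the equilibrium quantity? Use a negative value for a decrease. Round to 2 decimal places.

Solve the original market: 24 - 5p = 6p - 9, hence p = 3 and q = 9.
The new curves are qd = 22 - 5p (demand) and qs = 6p (supply).
Setting them equal: 22 - 5p = 6p → 22 = 11p, so p = 2 and q = 12.
Δq = 12 − 9 = +3.00.

+3.00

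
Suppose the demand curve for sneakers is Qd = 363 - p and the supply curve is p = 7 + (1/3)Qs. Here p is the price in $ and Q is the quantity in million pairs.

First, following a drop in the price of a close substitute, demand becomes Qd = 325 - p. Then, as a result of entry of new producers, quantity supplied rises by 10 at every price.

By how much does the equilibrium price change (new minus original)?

-12

Before the shock: 363 - p = 3p - 21 ⇒ 384 = 4p ⇒ p = 96, Q = 267.
The shock moves the curves to Qd = 325 - p and Qs = 3p - 11.
New equilibrium: 325 - p = 3p - 11 ⇒ 336 = 4p ⇒ p = 84, Q = 241.
Δp = 84 − 96 = -12.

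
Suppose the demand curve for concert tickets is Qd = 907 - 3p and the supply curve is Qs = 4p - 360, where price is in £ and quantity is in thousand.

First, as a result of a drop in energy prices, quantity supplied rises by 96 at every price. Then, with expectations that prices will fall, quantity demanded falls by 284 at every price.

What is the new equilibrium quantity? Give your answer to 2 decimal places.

Before the shock: 907 - 3p = 4p - 360 ⇒ 1267 = 7p ⇒ p = 181, Q = 364.
With the change applied: demand Qd = 623 - 3p, supply Qs = 4p - 264.
New equilibrium: 623 - 3p = 4p - 264 ⇒ 887 = 7p ⇒ p = 887/7 ≈ 126.7143, Q = 1700/7 ≈ 242.8571.

242.86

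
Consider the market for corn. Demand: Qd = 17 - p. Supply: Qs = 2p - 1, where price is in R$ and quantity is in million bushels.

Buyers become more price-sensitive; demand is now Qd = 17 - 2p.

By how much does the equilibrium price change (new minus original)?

-1.5

Before the shock: 17 - p = 2p - 1 ⇒ 18 = 3p ⇒ p = 6, Q = 11.
After the shift, demand is Qd = 17 - 2p and supply is Qs = 2p - 1.
Equate the new curves: 17 - 2p = 2p - 1, giving 18 = 4p, p = 4.5, Q = 8.
Δp = 4.5 − 6 = -1.5.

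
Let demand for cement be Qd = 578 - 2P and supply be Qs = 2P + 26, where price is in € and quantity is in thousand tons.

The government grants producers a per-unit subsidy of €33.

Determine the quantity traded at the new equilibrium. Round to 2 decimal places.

Original equilibrium: 578 - 2P = 2P + 26 gives 552 = 4P, so P = 138 and Q = 302.
Since sellers receive the price plus the subsidy, the effective supply curve becomes Qs = 2P + 92.
Setting them equal: 578 - 2P = 2P + 92 → 486 = 4P, so P = 121.5 and Q = 335.

335.00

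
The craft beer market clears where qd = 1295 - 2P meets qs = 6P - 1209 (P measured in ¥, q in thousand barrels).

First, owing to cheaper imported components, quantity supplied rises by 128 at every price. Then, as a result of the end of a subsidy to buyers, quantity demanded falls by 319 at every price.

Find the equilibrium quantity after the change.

Before the shock: 1295 - 2P = 6P - 1209 ⇒ 2504 = 8P ⇒ P = 313, q = 669.
The new curves are qd = 976 - 2P (demand) and qs = 6P - 1081 (supply).
New equilibrium: 976 - 2P = 6P - 1081 ⇒ 2057 = 8P ⇒ P = 257.125, q = 461.75.

461.75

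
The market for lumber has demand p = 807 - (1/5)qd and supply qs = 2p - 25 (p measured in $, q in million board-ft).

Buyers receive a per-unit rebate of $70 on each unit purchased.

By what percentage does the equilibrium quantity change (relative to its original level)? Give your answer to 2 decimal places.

Solve the original market: 4035 - 5p = 2p - 25, hence p = 580 and q = 1135.
Since buyers' out-of-pocket price is the market price minus the rebate, the effective demand curve becomes qd = 4385 - 5p.
Clearing the new market: 4385 - 5p = 2p - 25, so p = 630 and q = 1235.
%Δq = (1235 − 1135) / 1135 × 100 = +8.81%.

+8.81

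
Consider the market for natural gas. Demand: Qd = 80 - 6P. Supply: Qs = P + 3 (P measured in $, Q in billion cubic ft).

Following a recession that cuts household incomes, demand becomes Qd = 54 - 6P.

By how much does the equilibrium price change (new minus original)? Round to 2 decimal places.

-3.71

Solve the original market: 80 - 6P = P + 3, hence P = 11 and Q = 14.
The new curves are Qd = 54 - 6P (demand) and Qs = P + 3 (supply).
Clearing the new market: 54 - 6P = P + 3, so P = 51/7 ≈ 7.2857 and Q = 72/7 ≈ 10.2857.
ΔP = 7.2857 − 11 = -3.71.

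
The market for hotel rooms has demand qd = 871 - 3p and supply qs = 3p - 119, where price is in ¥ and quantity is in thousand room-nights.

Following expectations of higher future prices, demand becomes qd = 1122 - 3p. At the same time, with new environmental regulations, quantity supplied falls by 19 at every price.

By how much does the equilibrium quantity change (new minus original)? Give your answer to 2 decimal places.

+116.00

Solve the original market: 871 - 3p = 3p - 119, hence p = 165 and q = 376.
The shock moves the curves to qd = 1122 - 3p and qs = 3p - 138.
New equilibrium: 1122 - 3p = 3p - 138 ⇒ 1260 = 6p ⇒ p = 210, q = 492.
Δq = 492 − 376 = +116.00.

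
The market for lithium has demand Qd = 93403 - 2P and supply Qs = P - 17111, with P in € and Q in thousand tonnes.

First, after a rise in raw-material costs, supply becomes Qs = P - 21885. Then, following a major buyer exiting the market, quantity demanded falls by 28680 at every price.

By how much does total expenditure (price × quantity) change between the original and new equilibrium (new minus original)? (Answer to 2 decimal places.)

Solve the original market: 93403 - 2P = P - 17111, hence P = 36838 and Q = 19727.
After the shift, demand is Qd = 64723 - 2P and supply is Qs = P - 21885.
New equilibrium: 64723 - 2P = P - 21885 ⇒ 86608 = 3P ⇒ P = 86608/3 ≈ 28869.3333, Q = 20953/3 ≈ 6984.3333.
Expenditure moves from 36838×19727 = 726703226 to 28869.3333×6984.3333 = 201633047.1111; change = -525070178.89.

-525070178.89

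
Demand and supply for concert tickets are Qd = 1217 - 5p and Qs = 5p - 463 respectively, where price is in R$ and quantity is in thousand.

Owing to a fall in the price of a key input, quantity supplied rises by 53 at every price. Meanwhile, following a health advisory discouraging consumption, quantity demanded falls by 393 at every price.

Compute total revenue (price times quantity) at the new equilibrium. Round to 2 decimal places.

25543.80

Before the shock: 1217 - 5p = 5p - 463 ⇒ 1680 = 10p ⇒ p = 168, Q = 377.
The shock moves the curves to Qd = 824 - 5p and Qs = 5p - 410.
New equilibrium: 824 - 5p = 5p - 410 ⇒ 1234 = 10p ⇒ p = 123.4, Q = 207.
New expenditure = 123.4 × 207 = 25543.80.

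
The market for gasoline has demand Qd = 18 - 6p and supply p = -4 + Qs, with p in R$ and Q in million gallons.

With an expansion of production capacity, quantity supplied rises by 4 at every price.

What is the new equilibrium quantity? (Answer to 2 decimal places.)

Before the shock: 18 - 6p = p + 4 ⇒ 14 = 7p ⇒ p = 2, Q = 6.
After the shift, demand is Qd = 18 - 6p and supply is Qs = p + 8.
Setting them equal: 18 - 6p = p + 8 → 10 = 7p, so p = 10/7 ≈ 1.4286 and Q = 66/7 ≈ 9.4286.

9.43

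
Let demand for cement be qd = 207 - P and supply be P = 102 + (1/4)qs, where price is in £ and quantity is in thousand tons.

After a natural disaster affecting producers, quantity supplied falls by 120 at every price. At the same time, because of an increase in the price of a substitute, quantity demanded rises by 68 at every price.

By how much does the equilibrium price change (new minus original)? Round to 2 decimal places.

Before the shock: 207 - P = 4P - 408 ⇒ 615 = 5P ⇒ P = 123, q = 84.
After the shift, demand is qd = 275 - P and supply is qs = 4P - 528.
Clearing the new market: 275 - P = 4P - 528, so P = 160.6 and q = 114.4.
ΔP = 160.6 − 123 = +37.60.

+37.60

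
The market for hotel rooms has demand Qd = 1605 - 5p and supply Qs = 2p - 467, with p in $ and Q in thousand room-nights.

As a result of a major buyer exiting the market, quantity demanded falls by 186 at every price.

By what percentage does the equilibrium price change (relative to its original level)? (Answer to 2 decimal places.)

-8.98

Solve the original market: 1605 - 5p = 2p - 467, hence p = 296 and Q = 125.
The new curves are Qd = 1419 - 5p (demand) and Qs = 2p - 467 (supply).
Clearing the new market: 1419 - 5p = 2p - 467, so p = 1886/7 ≈ 269.4286 and Q = 503/7 ≈ 71.8571.
%Δp = (269.4286 − 296) / 296 × 100 = -8.98%.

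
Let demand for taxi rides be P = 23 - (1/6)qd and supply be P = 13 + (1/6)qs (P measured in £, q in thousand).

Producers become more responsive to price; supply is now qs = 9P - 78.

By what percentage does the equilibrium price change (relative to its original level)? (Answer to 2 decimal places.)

-20.00

Original equilibrium: 138 - 6P = 6P - 78 gives 216 = 12P, so P = 18 and q = 30.
The new curves are qd = 138 - 6P (demand) and qs = 9P - 78 (supply).
Clearing the new market: 138 - 6P = 9P - 78, so P = 14.4 and q = 51.6.
%ΔP = (14.4 − 18) / 18 × 100 = -20.00%.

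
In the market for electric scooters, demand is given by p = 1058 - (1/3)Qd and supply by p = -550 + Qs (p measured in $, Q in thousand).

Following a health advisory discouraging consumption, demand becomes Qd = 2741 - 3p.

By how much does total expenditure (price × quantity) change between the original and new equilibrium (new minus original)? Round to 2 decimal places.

-189843.44

Initially, 3174 - 3p = p + 550, so 2624 = 4p and p = 656, Q = 1206.
The shock moves the curves to Qd = 2741 - 3p and Qs = p + 550.
New equilibrium: 2741 - 3p = p + 550 ⇒ 2191 = 4p ⇒ p = 547.75, Q = 1097.75.
Expenditure moves from 656×1206 = 791136 to 547.75×1097.75 = 601292.5625; change = -189843.44.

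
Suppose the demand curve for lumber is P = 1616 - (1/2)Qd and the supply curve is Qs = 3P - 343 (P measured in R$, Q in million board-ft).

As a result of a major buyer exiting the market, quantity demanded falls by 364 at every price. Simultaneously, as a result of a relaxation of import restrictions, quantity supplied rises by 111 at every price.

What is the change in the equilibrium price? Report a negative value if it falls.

-95

Before the shock: 3232 - 2P = 3P - 343 ⇒ 3575 = 5P ⇒ P = 715, Q = 1802.
After the shift, demand is Qd = 2868 - 2P and supply is Qs = 3P - 232.
Clearing the new market: 2868 - 2P = 3P - 232, so P = 620 and Q = 1628.
ΔP = 620 − 715 = -95.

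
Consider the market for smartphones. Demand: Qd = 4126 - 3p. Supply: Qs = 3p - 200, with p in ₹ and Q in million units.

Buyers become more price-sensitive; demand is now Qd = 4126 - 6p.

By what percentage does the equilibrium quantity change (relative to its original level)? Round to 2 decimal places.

Before the shock: 4126 - 3p = 3p - 200 ⇒ 4326 = 6p ⇒ p = 721, Q = 1963.
The shock moves the curves to Qd = 4126 - 6p and Qs = 3p - 200.
New equilibrium: 4126 - 6p = 3p - 200 ⇒ 4326 = 9p ⇒ p = 1442/3 ≈ 480.6667, Q = 1242.
%ΔQ = (1242 − 1963) / 1963 × 100 = -36.73%.

-36.73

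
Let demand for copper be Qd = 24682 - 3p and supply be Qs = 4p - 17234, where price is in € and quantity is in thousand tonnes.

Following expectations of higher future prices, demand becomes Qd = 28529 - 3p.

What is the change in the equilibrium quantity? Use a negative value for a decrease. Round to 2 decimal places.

+2198.29

Initially, 24682 - 3p = 4p - 17234, so 41916 = 7p and p = 5988, Q = 6718.
The shock moves the curves to Qd = 28529 - 3p and Qs = 4p - 17234.
Equate the new curves: 28529 - 3p = 4p - 17234, giving 45763 = 7p, p = 45763/7 ≈ 6537.5714, Q = 62414/7 ≈ 8916.2857.
ΔQ = 8916.2857 − 6718 = +2198.29.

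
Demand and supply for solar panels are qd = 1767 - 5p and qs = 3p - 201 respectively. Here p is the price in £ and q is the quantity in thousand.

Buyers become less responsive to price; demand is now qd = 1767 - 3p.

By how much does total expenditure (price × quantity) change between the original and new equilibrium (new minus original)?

+124722

Solve the original market: 1767 - 5p = 3p - 201, hence p = 246 and q = 537.
The shock moves the curves to qd = 1767 - 3p and qs = 3p - 201.
Equate the new curves: 1767 - 3p = 3p - 201, giving 1968 = 6p, p = 328, q = 783.
Expenditure moves from 246×537 = 132102 to 328×783 = 256824; change = +124722.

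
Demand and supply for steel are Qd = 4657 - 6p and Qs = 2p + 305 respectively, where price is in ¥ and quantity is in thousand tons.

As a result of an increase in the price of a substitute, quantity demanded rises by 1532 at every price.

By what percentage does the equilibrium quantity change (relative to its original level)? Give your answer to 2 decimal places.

Solve the original market: 4657 - 6p = 2p + 305, hence p = 544 and Q = 1393.
The shock moves the curves to Qd = 6189 - 6p and Qs = 2p + 305.
New equilibrium: 6189 - 6p = 2p + 305 ⇒ 5884 = 8p ⇒ p = 735.5, Q = 1776.
%ΔQ = (1776 − 1393) / 1393 × 100 = +27.49%.

+27.49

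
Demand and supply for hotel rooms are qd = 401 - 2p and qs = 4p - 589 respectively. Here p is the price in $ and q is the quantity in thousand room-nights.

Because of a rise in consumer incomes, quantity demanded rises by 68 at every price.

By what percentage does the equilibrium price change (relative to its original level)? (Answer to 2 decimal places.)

+6.87

Initially, 401 - 2p = 4p - 589, so 990 = 6p and p = 165, q = 71.
After the shift, demand is qd = 469 - 2p and supply is qs = 4p - 589.
Equate the new curves: 469 - 2p = 4p - 589, giving 1058 = 6p, p = 529/3 ≈ 176.3333, q = 349/3 ≈ 116.3333.
%Δp = (176.3333 − 165) / 165 × 100 = +6.87%.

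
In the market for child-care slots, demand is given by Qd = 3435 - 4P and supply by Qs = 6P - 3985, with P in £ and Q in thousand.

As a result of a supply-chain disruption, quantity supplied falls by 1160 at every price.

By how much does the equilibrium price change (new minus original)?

Before the shock: 3435 - 4P = 6P - 3985 ⇒ 7420 = 10P ⇒ P = 742, Q = 467.
With the change applied: demand Qd = 3435 - 4P, supply Qs = 6P - 5145.
Setting them equal: 3435 - 4P = 6P - 5145 → 8580 = 10P, so P = 858 and Q = 3.
ΔP = 858 − 742 = +116.

+116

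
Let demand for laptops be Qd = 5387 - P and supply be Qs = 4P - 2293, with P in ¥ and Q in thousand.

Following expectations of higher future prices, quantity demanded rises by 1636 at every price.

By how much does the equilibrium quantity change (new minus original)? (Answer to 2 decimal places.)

Original equilibrium: 5387 - P = 4P - 2293 gives 7680 = 5P, so P = 1536 and Q = 3851.
The new curves are Qd = 7023 - P (demand) and Qs = 4P - 2293 (supply).
Setting them equal: 7023 - P = 4P - 2293 → 9316 = 5P, so P = 1863.2 and Q = 5159.8.
ΔQ = 5159.8 − 3851 = +1308.80.

+1308.80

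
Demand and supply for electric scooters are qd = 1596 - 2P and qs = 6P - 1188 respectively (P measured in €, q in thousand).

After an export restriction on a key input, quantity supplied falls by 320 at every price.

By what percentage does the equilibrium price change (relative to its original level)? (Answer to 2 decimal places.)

Initially, 1596 - 2P = 6P - 1188, so 2784 = 8P and P = 348, q = 900.
The shock moves the curves to qd = 1596 - 2P and qs = 6P - 1508.
Clearing the new market: 1596 - 2P = 6P - 1508, so P = 388 and q = 820.
%ΔP = (388 − 348) / 348 × 100 = +11.49%.

+11.49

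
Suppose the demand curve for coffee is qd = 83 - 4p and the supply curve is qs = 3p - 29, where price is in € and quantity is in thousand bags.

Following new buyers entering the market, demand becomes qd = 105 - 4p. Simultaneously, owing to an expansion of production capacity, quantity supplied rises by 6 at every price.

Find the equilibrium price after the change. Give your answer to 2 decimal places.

Initially, 83 - 4p = 3p - 29, so 112 = 7p and p = 16, q = 19.
The new curves are qd = 105 - 4p (demand) and qs = 3p - 23 (supply).
Setting them equal: 105 - 4p = 3p - 23 → 128 = 7p, so p = 128/7 ≈ 18.2857 and q = 223/7 ≈ 31.8571.

18.29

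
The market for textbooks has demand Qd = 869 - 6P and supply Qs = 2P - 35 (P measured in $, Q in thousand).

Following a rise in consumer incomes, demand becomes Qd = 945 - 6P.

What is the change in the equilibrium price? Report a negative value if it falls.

+9.5

Solve the original market: 869 - 6P = 2P - 35, hence P = 113 and Q = 191.
After the shift, demand is Qd = 945 - 6P and supply is Qs = 2P - 35.
Setting them equal: 945 - 6P = 2P - 35 → 980 = 8P, so P = 122.5 and Q = 210.
ΔP = 122.5 − 113 = +9.5.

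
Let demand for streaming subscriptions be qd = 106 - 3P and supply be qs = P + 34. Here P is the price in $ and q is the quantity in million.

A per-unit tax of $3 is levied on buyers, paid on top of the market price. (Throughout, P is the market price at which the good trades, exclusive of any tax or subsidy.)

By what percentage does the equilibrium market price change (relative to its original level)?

Initially, 106 - 3P = P + 34, so 72 = 4P and P = 18, q = 52.
Since buyers pay the price plus the tax, the effective demand curve becomes qd = 97 - 3P.
Clearing the new market: 97 - 3P = P + 34, so P = 15.75 and q = 49.75.
%ΔP = (15.75 − 18) / 18 × 100 = -12.5%.

-12.5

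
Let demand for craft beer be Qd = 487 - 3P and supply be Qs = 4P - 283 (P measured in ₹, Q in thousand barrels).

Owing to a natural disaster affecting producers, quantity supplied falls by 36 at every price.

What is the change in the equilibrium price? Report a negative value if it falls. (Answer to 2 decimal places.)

Initially, 487 - 3P = 4P - 283, so 770 = 7P and P = 110, Q = 157.
The new curves are Qd = 487 - 3P (demand) and Qs = 4P - 319 (supply).
Setting them equal: 487 - 3P = 4P - 319 → 806 = 7P, so P = 806/7 ≈ 115.1429 and Q = 991/7 ≈ 141.5714.
ΔP = 115.1429 − 110 = +5.14.

+5.14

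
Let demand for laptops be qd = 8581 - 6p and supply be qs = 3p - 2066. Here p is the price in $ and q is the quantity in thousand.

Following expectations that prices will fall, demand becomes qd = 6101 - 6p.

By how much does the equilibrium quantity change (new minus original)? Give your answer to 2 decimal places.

-826.67

Before the shock: 8581 - 6p = 3p - 2066 ⇒ 10647 = 9p ⇒ p = 1183, q = 1483.
The new curves are qd = 6101 - 6p (demand) and qs = 3p - 2066 (supply).
Setting them equal: 6101 - 6p = 3p - 2066 → 8167 = 9p, so p = 8167/9 ≈ 907.4444 and q = 1969/3 ≈ 656.3333.
Δq = 656.3333 − 1483 = -826.67.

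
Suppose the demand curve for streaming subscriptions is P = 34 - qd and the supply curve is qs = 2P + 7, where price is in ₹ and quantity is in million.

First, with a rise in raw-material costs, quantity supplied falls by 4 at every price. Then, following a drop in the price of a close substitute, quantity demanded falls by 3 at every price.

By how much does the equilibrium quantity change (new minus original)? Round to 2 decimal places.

-3.33

Before the shock: 34 - P = 2P + 7 ⇒ 27 = 3P ⇒ P = 9, q = 25.
The new curves are qd = 31 - P (demand) and qs = 2P + 3 (supply).
Setting them equal: 31 - P = 2P + 3 → 28 = 3P, so P = 28/3 ≈ 9.3333 and q = 65/3 ≈ 21.6667.
Δq = 21.6667 − 25 = -3.33.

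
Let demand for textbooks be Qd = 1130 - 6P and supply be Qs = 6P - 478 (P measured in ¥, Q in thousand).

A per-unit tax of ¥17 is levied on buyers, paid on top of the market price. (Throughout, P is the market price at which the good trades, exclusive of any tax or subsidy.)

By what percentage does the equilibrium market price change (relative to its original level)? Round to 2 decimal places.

-6.34

Initially, 1130 - 6P = 6P - 478, so 1608 = 12P and P = 134, Q = 326.
Since buyers pay the price plus the tax, the effective demand curve becomes Qd = 1028 - 6P.
Clearing the new market: 1028 - 6P = 6P - 478, so P = 125.5 and Q = 275.
%ΔP = (125.5 − 134) / 134 × 100 = -6.34%.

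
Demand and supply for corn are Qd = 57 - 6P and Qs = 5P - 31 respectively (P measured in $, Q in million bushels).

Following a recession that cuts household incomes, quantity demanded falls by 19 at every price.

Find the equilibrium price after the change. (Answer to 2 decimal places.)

Initially, 57 - 6P = 5P - 31, so 88 = 11P and P = 8, Q = 9.
With the change applied: demand Qd = 38 - 6P, supply Qs = 5P - 31.
Setting them equal: 38 - 6P = 5P - 31 → 69 = 11P, so P = 69/11 ≈ 6.2727 and Q = 4/11 ≈ 0.3636.

6.27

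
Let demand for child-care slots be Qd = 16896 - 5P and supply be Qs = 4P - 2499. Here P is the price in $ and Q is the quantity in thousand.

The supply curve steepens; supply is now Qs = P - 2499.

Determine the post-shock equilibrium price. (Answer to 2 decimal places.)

3232.50

Initially, 16896 - 5P = 4P - 2499, so 19395 = 9P and P = 2155, Q = 6121.
The new curves are Qd = 16896 - 5P (demand) and Qs = P - 2499 (supply).
Equate the new curves: 16896 - 5P = P - 2499, giving 19395 = 6P, P = 3232.5, Q = 733.5.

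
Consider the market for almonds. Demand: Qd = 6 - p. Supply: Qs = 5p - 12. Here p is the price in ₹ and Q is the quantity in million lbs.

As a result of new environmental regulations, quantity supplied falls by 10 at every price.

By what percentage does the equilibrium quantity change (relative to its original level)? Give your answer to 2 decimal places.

Original equilibrium: 6 - p = 5p - 12 gives 18 = 6p, so p = 3 and Q = 3.
The new curves are Qd = 6 - p (demand) and Qs = 5p - 22 (supply).
Setting them equal: 6 - p = 5p - 22 → 28 = 6p, so p = 14/3 ≈ 4.6667 and Q = 4/3 ≈ 1.3333.
%ΔQ = (1.3333 − 3) / 3 × 100 = -55.56%.

-55.56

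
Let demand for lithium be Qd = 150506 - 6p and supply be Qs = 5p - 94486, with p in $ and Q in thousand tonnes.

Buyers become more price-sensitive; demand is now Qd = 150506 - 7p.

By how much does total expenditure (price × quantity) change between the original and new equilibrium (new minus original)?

-220778624

Before the shock: 150506 - 6p = 5p - 94486 ⇒ 244992 = 11p ⇒ p = 22272, Q = 16874.
The shock moves the curves to Qd = 150506 - 7p and Qs = 5p - 94486.
Clearing the new market: 150506 - 7p = 5p - 94486, so p = 20416 and Q = 7594.
Expenditure moves from 22272×16874 = 375817728 to 20416×7594 = 155039104; change = -220778624.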